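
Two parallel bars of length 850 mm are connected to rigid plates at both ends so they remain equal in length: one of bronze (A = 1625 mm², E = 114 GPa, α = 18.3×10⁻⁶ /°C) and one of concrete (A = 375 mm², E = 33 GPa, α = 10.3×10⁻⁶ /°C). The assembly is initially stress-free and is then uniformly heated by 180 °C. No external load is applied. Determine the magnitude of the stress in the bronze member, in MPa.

σ ≈ 10.3 MPa (compressive)

Both members must finish at the same length. With the larger α, the bronze tends to over-expand; the plates restrain it, putting the bronze in compression and the concrete in tension. With no external load the two internal forces are equal and opposite, magnitude P.
Setting the final lengths equal and cancelling L: (α₁ − α₂)ΔT = P/(A₁E₁) + P/(A₂E₂).
|α₁ − α₂|·ΔT = 8×10⁻⁶ × 180 = 0.00144.
1/(A₁E₁) + 1/(A₂E₂) = 1/(1625×114×10³) + 1/(375×33×10³) = 8.621×10⁻⁸ N⁻¹.
So P = 0.00144 / 8.621×10⁻⁸ = 16.7 kN.
σ_{bronze} = P/A₁ = 16700/1625 = 10.28 MPa, compressive.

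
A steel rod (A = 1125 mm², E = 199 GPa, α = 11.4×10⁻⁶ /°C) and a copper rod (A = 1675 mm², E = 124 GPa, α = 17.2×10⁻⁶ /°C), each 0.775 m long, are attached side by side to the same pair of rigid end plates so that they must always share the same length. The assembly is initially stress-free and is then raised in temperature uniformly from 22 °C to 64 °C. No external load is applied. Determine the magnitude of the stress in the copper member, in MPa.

σ ≈ 15.7 MPa (compressive)

Both members must finish at the same length. With the larger α, the copper tends to over-expand; the plates restrain it, putting the copper in compression and the steel in tension. With no external load the two internal forces are equal and opposite, magnitude P.
Equating the net (thermal + elastic) strains gives |α₁ − α₂|·ΔT = P·[1/(A₁E₁) + 1/(A₂E₂)].
|α₁ − α₂|·ΔT = 5.8×10⁻⁶ × 42 = 0.0002436.
1/(A₁E₁) + 1/(A₂E₂) = 1/(1125×199×10³) + 1/(1675×124×10³) = 9.281×10⁻⁹ N⁻¹.
P = 0.0002436 / 9.281×10⁻⁹ = 26250 N = 26.25 kN.
σ_{copper} = P/A₂ = 26250/1675 = 15.67 MPa, compressive.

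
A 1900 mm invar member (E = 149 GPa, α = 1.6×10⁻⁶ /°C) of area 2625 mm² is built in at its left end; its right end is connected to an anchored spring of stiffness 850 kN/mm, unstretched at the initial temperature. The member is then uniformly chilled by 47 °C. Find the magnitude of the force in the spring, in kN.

The unrestrained thermal change is αΔT L = 1.6×10⁻⁶ × 47 × 1900 = 0.1429 mm.
With a force P in the spring, the elastic change of the member is PL/(AE) and that of the spring is P/k; compatibility requires their sum to equal δ_free.
So P = δ_free / [L/(AE) + 1/k] = 0.1429 / [ 1900/(2625×149×10³) + 1/(850×10³) ].
P = 0.1429 / 6.034×10⁻⁶ = 23680 N.

P ≈ 23.7 kN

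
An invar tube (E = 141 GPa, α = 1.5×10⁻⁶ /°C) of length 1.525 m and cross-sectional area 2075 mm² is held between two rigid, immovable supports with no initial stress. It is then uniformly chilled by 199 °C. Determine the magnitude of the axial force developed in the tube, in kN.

The ends cannot move, so σ = EαΔT = 141×10³ × 1.5×10⁻⁶ × 199 = 42.09 MPa.
Then P = σA = 42.09 × 2075 mm² = 87.33 kN, tensile.

P ≈ 87.3 kN (tensile)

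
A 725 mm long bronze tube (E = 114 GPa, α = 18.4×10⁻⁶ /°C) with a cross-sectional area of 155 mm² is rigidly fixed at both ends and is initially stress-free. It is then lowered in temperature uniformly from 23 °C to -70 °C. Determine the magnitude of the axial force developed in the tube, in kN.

With zero net strain, σ = E·αΔT = 114 GPa × 18.4×10⁻⁶ × 93 = 195.1 MPa.
Axial force P = σA = 195.1 × 155 = 30240 N = 30.24 kN, tensile.

P ≈ 30.2 kN (tensile)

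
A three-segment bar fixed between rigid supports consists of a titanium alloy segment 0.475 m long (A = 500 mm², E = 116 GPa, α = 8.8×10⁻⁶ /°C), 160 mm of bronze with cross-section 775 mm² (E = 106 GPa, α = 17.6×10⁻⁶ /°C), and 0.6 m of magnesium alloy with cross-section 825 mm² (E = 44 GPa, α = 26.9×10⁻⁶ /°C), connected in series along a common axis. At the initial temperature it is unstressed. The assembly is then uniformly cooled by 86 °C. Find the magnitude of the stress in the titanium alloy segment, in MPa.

Free thermal contraction of the whole bar: Σ αᵢΔT Lᵢ = 8.8×10⁻⁶×86×475 + 17.6×10⁻⁶×86×160 + 26.9×10⁻⁶×86×600 = 1.99 mm.
The walls prevent any net length change, so an axial force P (same in every segment) develops. Compatibility: P · Σ Lᵢ/(AᵢEᵢ) = δ_free.
Σ Lᵢ/(AᵢEᵢ) = 475/(500×116×10³) + 160/(775×106×10³) + 600/(825×44×10³) = 2.667×10⁻⁵ mm/N.
P = 1.99 / 2.667×10⁻⁵ = 74610 N = 74.61 kN, tensile.
σ_{titanium alloy} = P / A = 74610 / 500 = 149.2 MPa.

σ ≈ 149 MPa (tensile)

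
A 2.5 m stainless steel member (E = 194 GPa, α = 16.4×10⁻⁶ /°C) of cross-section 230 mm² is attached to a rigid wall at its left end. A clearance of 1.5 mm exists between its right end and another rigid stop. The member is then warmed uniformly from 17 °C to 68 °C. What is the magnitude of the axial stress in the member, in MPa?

Unrestrained expansion: δ_free = αΔT L = 16.4×10⁻⁶ × 51 × 2500 = 2.091 mm.
This exceeds the 1.5 mm gap, so the wall pushes back. The portion of expansion that must be recovered elastically is δ_free − gap = 2.091 − 1.5 = 0.591 mm.
Compatibility: PL/(AE) = 0.591 mm, so σ = P/A = E × (0.591/2500) = 45.86 MPa.

σ ≈ 45.9 MPa (compressive)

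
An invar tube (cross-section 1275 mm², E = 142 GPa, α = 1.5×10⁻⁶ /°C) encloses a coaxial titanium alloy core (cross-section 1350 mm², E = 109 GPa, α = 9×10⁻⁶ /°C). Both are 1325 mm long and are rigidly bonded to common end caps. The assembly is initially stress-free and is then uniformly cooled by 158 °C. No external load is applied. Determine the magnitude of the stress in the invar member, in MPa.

Both members must finish at the same length. With the larger α, the titanium alloy tends to over-contract; the plates restrain it, putting the titanium alloy in tension and the invar in compression. With no external load the two internal forces are equal and opposite, magnitude P.
Compatibility of the two members (thermal + elastic change equal): (α₁ − α₂)ΔT = P·[1/(A₁E₁) + 1/(A₂E₂)].
|α₁ − α₂|·ΔT = 7.5×10⁻⁶ × 158 = 0.001185.
1/(A₁E₁) + 1/(A₂E₂) = 1/(1275×142×10³) + 1/(1350×109×10³) = 1.232×10⁻⁸ N⁻¹.
So P = 0.001185 / 1.232×10⁻⁸ = 96.19 kN.
σ_{invar} = P/A₁ = 96190/1275 = 75.44 MPa, compressive.

σ ≈ 75.4 MPa (compressive)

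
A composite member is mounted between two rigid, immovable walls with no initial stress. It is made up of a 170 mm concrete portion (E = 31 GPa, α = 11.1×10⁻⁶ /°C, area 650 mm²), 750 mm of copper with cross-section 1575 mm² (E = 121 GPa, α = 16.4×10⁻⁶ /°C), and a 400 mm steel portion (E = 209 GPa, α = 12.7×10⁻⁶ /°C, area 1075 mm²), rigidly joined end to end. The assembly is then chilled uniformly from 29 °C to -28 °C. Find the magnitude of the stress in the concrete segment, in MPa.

Free thermal contraction of the whole bar: Σ αᵢΔT Lᵢ = 11.1×10⁻⁶×57×170 + 16.4×10⁻⁶×57×750 + 12.7×10⁻⁶×57×400 = 1.098 mm.
The walls prevent any net length change, so an axial force P (same in every segment) develops. Compatibility: P · Σ Lᵢ/(AᵢEᵢ) = δ_free.
Σ Lᵢ/(AᵢEᵢ) = 170/(650×31×10³) + 750/(1575×121×10³) + 400/(1075×209×10³) = 1.415×10⁻⁵ mm/N.
Hence P = δ_free / Σ(L/AE) = 1.098/1.415×10⁻⁵ = 77.6 kN (tensile).
σ_{concrete} = P / A = 77600 / 650 = 119.4 MPa.

σ ≈ 119 MPa (tensile)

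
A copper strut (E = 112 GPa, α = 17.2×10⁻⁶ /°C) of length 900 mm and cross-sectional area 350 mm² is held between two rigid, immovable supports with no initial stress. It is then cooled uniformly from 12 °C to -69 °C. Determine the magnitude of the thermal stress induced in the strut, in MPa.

σ ≈ 156 MPa (tensile)

Because both ends are immovable the net strain is zero, and the suppressed thermal strain is αΔT = 17.2×10⁻⁶ × 81 = 1393.2×10⁻⁶.
σ = EαΔT = 112×10³ × 17.2×10⁻⁶ × 81 = 156 MPa (tensile; the strut is trying to contract).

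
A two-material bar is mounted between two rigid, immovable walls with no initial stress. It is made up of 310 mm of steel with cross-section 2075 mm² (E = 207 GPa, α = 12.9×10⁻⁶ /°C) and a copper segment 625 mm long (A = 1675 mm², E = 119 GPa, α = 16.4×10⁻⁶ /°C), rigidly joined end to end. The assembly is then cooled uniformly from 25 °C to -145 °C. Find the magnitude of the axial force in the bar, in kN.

Free thermal contraction of the whole bar: Σ αᵢΔT Lᵢ = 12.9×10⁻⁶×170×310 + 16.4×10⁻⁶×170×625 = 2.422 mm.
The walls prevent any net length change, so an axial force P (same in every segment) develops. Compatibility: P · Σ Lᵢ/(AᵢEᵢ) = δ_free.
Σ Lᵢ/(AᵢEᵢ) = 310/(2075×207×10³) + 625/(1675×119×10³) = 3.857×10⁻⁶ mm/N.
So P = 2.422 / 3.857×10⁻⁶ = 628 kN, tensile.

P ≈ 628 kN (tensile)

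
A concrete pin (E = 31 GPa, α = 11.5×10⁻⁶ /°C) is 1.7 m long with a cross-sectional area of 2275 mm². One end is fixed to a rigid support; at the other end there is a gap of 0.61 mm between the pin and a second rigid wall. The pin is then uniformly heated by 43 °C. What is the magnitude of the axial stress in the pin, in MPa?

If the wall were absent the pin would grow by αΔT L = 11.5×10⁻⁶ × 43 × 1700 = 0.8407 mm.
After closing the 0.61 mm clearance, 0.8407 − 0.61 = 0.2307 mm of expansion remains to be suppressed by the wall.
So σ = E(δ_free − g)/L = 31×10³ × 0.2307/1700 = 4.206 MPa.

σ ≈ 4.21 MPa (compressive)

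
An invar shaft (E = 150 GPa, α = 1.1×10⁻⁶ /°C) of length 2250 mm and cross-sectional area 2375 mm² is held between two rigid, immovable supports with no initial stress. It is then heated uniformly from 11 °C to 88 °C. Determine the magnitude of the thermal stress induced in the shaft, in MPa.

The supports are rigid, so the total axial strain is zero. The restrained thermal strain is ε = αΔT = 1.1×10⁻⁶ × 77 = 84.7×10⁻⁶.
The stress required to suppress this strain is σ = Eε = 150×10³ × 84.7×10⁻⁶ = 12.7 MPa, compressive since the shaft is trying to expand.

σ ≈ 12.7 MPa (compressive)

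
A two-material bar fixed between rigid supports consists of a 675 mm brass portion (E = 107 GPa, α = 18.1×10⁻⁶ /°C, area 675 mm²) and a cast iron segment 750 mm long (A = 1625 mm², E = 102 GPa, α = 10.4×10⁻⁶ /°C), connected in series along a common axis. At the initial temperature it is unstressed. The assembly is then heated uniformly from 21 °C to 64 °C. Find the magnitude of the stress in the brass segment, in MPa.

σ ≈ 91.9 MPa (compressive)

With the walls removed the bar would change length by δ_free = Σ αᵢΔT Lᵢ = 18.1×10⁻⁶×43×675 + 10.4×10⁻⁶×43×750 = 0.8608 mm.
The walls prevent any net length change, so an axial force P (same in every segment) develops. Compatibility: P · Σ Lᵢ/(AᵢEᵢ) = δ_free.
Σ Lᵢ/(AᵢEᵢ) = 675/(675×107×10³) + 750/(1625×102×10³) = 1.387×10⁻⁵ mm/N.
P = 0.8608 / 1.387×10⁻⁵ = 62060 N = 62.06 kN, compressive.
σ_{brass} = P / A = 62060 / 675 = 91.93 MPa.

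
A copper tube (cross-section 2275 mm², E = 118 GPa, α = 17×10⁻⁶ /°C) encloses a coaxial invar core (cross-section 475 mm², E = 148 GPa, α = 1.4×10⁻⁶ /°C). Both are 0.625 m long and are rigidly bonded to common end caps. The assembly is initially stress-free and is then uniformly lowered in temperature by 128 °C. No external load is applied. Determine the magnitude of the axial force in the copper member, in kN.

P ≈ 111 kN (tensile in the copper)

The copper has the larger α, so on cooling it would change length more than the invar if both were free. The rigid plates force a common final length, so the copper is put into tension and the invar into compression, with equal and opposite forces P (no external load).
Compatibility of the two members (thermal + elastic change equal): (α₁ − α₂)ΔT = P·[1/(A₁E₁) + 1/(A₂E₂)].
|α₁ − α₂|·ΔT = 15.6×10⁻⁶ × 128 = 0.001997.
1/(A₁E₁) + 1/(A₂E₂) = 1/(2275×118×10³) + 1/(475×148×10³) = 1.795×10⁻⁸ N⁻¹.
P = 0.001997 / 1.795×10⁻⁸ = 111200 N = 111.2 kN.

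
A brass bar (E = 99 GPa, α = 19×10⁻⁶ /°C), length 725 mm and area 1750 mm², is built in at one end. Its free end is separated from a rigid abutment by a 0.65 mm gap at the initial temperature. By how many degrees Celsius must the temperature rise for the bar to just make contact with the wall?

The gap closes when αΔT L = 0.65 mm, since the bar is still unstressed at that instant.
So ΔT = g/(αL) = 0.65/(19×10⁻⁶ × 725) = 47.19 °C.

ΔT ≈ 47.2 °C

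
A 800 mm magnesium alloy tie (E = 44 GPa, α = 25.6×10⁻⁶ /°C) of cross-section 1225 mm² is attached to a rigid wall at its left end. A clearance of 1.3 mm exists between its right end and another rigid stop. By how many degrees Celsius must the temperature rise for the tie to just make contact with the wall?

ΔT ≈ 63.5 °C

The gap closes when αΔT L = 1.3 mm, since the tie is still unstressed at that instant.
So ΔT = g/(αL) = 1.3/(25.6×10⁻⁶ × 800) = 63.48 °C.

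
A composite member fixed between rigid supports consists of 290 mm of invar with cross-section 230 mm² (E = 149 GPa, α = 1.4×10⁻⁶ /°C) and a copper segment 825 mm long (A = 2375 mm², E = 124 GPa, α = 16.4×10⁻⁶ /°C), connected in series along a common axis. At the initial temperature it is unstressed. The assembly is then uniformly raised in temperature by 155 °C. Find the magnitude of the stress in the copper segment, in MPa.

With the walls removed the bar would change length by δ_free = Σ αᵢΔT Lᵢ = 1.4×10⁻⁶×155×290 + 16.4×10⁻⁶×155×825 = 2.16 mm.
The rigid supports impose zero overall length change; the single axial force P common to all segments must satisfy P Σ Lᵢ/(AᵢEᵢ) = δ_free.
Σ Lᵢ/(AᵢEᵢ) = 290/(230×149×10³) + 825/(2375×124×10³) = 1.126×10⁻⁵ mm/N.
So P = 2.16 / 1.126×10⁻⁵ = 191.8 kN, compressive.
σ_{copper} = P / A = 191800 / 2375 = 80.75 MPa.

σ ≈ 80.7 MPa (compressive)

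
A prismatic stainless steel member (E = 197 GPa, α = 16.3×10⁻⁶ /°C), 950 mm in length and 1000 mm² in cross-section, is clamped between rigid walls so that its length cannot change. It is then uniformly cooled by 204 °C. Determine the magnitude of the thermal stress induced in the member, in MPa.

The supports are rigid, so the total axial strain is zero. The restrained thermal strain is ε = αΔT = 16.3×10⁻⁶ × 204 = 3325.2×10⁻⁶.
The stress required to suppress this strain is σ = Eε = 197×10³ × 3325.2×10⁻⁶ = 655.1 MPa, tensile since the member is trying to contract.

σ ≈ 655 MPa (tensile)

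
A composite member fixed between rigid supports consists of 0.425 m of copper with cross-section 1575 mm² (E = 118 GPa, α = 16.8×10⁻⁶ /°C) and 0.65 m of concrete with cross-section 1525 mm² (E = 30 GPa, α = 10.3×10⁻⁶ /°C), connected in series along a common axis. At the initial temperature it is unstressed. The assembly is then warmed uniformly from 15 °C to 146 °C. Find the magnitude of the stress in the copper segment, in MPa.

σ ≈ 69.8 MPa (compressive)

If the supports were absent, the total length change would be Σ αᵢΔT Lᵢ = 16.8×10⁻⁶×131×425 + 10.3×10⁻⁶×131×650 = 1.812 mm.
The walls prevent any net length change, so an axial force P (same in every segment) develops. Compatibility: P · Σ Lᵢ/(AᵢEᵢ) = δ_free.
Σ Lᵢ/(AᵢEᵢ) = 425/(1575×118×10³) + 650/(1525×30×10³) = 1.649×10⁻⁵ mm/N.
P = 1.812 / 1.649×10⁻⁵ = 109900 N = 109.9 kN, compressive.
σ_{copper} = P / A = 109900 / 1575 = 69.76 MPa.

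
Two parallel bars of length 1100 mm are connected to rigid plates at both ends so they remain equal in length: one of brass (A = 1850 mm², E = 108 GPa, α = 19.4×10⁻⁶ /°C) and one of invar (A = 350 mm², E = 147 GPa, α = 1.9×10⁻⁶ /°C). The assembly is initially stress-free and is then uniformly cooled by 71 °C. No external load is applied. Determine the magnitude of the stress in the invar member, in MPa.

σ ≈ 145 MPa (compressive)

Both members must finish at the same length. With the larger α, the brass tends to over-contract; the plates restrain it, putting the brass in tension and the invar in compression. With no external load the two internal forces are equal and opposite, magnitude P.
Setting the final lengths equal and cancelling L: (α₁ − α₂)ΔT = P/(A₁E₁) + P/(A₂E₂).
|α₁ − α₂|·ΔT = 17.5×10⁻⁶ × 71 = 0.001242.
1/(A₁E₁) + 1/(A₂E₂) = 1/(1850×108×10³) + 1/(350×147×10³) = 2.444×10⁻⁸ N⁻¹.
So P = 0.001242 / 2.444×10⁻⁸ = 50.84 kN.
σ_{invar} = P/A₂ = 50840/350 = 145.2 MPa, compressive.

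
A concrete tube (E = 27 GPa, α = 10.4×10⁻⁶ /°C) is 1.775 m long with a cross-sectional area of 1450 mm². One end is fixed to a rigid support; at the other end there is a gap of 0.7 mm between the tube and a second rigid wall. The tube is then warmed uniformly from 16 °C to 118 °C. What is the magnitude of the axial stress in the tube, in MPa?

Unrestrained expansion: δ_free = αΔT L = 10.4×10⁻⁶ × 102 × 1775 = 1.883 mm.
After closing the 0.7 mm clearance, 1.883 − 0.7 = 1.183 mm of expansion remains to be suppressed by the wall.
So σ = E(δ_free − g)/L = 27×10³ × 1.183/1775 = 17.99 MPa.

σ ≈ 18 MPa (compressive)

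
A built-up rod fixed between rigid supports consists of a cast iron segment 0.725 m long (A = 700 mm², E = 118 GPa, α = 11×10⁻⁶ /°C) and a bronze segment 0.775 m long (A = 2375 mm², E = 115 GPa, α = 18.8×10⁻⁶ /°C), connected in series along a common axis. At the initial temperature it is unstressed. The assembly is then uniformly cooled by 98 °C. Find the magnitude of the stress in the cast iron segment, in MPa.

Free thermal contraction of the whole bar: Σ αᵢΔT Lᵢ = 11×10⁻⁶×98×725 + 18.8×10⁻⁶×98×775 = 2.209 mm.
The walls prevent any net length change, so an axial force P (same in every segment) develops. Compatibility: P · Σ Lᵢ/(AᵢEᵢ) = δ_free.
Σ Lᵢ/(AᵢEᵢ) = 725/(700×118×10³) + 775/(2375×115×10³) = 1.161×10⁻⁵ mm/N.
Hence P = δ_free / Σ(L/AE) = 2.209/1.161×10⁻⁵ = 190.2 kN (tensile).
σ_{cast iron} = P / A = 190200 / 700 = 271.7 MPa.

σ ≈ 272 MPa (tensile)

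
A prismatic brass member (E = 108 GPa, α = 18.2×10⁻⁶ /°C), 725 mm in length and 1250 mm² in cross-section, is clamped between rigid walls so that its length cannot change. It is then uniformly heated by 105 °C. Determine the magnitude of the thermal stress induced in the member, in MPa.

Because both ends are immovable the net strain is zero, and the suppressed thermal strain is αΔT = 18.2×10⁻⁶ × 105 = 1911×10⁻⁶.
Hence σ = E·αΔT = 108×10³ × 1911×10⁻⁶ = 206.4 MPa, compressive.

σ ≈ 206 MPa (compressive)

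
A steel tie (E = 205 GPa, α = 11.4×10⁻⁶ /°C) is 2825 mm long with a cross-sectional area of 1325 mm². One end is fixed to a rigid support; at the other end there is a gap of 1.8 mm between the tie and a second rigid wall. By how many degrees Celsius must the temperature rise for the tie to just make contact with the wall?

The gap closes when αΔT L = 1.8 mm, since the tie is still unstressed at that instant.
ΔT = 1.8 / (11.4×10⁻⁶ × 2825) = 55.89 °C.

ΔT ≈ 55.9 °C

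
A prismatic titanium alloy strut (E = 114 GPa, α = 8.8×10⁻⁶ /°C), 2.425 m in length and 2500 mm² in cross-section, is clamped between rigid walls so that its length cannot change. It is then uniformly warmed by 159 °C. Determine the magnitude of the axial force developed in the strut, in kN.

With zero net strain, σ = E·αΔT = 114 GPa × 8.8×10⁻⁶ × 159 = 159.5 MPa.
Then P = σA = 159.5 × 2500 mm² = 398.8 kN, compressive.

P ≈ 399 kN (compressive)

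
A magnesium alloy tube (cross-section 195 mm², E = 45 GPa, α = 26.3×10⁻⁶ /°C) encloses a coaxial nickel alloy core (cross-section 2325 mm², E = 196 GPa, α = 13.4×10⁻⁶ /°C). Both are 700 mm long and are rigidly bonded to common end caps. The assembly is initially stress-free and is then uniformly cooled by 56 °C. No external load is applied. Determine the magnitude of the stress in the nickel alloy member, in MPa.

Equilibrium of a rigid end plate with no external load gives equal and opposite internal forces ±P in the two members. Since α_{magnesium alloy} > α_{nickel alloy}, cooling drives the magnesium alloy into tension and the nickel alloy into compression.
Setting the final lengths equal and cancelling L: (α₁ − α₂)ΔT = P/(A₁E₁) + P/(A₂E₂).
|α₁ − α₂|·ΔT = 12.9×10⁻⁶ × 56 = 0.0007224.
1/(A₁E₁) + 1/(A₂E₂) = 1/(195×45×10³) + 1/(2325×196×10³) = 1.162×10⁻⁷ N⁻¹.
P = 0.0007224 / 1.162×10⁻⁷ = 6219 N = 6.219 kN.
σ_{nickel alloy} = P/A₂ = 6219/2325 = 2.675 MPa, compressive.

σ ≈ 2.67 MPa (compressive)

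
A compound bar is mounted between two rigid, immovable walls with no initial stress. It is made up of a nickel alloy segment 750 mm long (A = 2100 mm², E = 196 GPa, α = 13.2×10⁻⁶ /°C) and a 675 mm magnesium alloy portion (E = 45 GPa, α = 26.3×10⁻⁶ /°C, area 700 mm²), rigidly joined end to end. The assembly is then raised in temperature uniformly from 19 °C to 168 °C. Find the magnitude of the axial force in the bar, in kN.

P ≈ 177 kN (compressive)

Free thermal expansion of the whole bar: Σ αᵢΔT Lᵢ = 13.2×10⁻⁶×149×750 + 26.3×10⁻⁶×149×675 = 4.12 mm.
Since the ends are fixed, an axial force P builds up, equal in every segment, with P · Σ Lᵢ/(AᵢEᵢ) = δ_free.
Σ Lᵢ/(AᵢEᵢ) = 750/(2100×196×10³) + 675/(700×45×10³) = 2.325×10⁻⁵ mm/N.
So P = 4.12 / 2.325×10⁻⁵ = 177.2 kN, compressive.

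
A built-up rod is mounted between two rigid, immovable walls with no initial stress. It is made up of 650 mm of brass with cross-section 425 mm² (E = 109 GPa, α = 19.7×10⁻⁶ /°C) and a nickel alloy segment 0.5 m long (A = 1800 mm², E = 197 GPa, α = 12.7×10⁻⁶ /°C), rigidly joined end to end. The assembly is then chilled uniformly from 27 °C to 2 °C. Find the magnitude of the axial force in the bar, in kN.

If the supports were absent, the total length change would be Σ αᵢΔT Lᵢ = 19.7×10⁻⁶×25×650 + 12.7×10⁻⁶×25×500 = 0.4789 mm.
The walls prevent any net length change, so an axial force P (same in every segment) develops. Compatibility: P · Σ Lᵢ/(AᵢEᵢ) = δ_free.
The series flexibility is Σ Lᵢ/(AᵢEᵢ) = 650/(425×109×10³) + 500/(1800×197×10³) = 1.544×10⁻⁵ mm/N.
P = 0.4789 / 1.544×10⁻⁵ = 31010 N = 31.01 kN, tensile.

P ≈ 31 kN (tensile)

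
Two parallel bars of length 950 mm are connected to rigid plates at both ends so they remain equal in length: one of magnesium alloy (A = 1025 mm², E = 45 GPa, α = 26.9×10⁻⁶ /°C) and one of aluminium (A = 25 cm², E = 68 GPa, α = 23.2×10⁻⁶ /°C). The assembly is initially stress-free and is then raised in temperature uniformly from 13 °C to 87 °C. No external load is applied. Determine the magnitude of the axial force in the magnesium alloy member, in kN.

The magnesium alloy has the larger α, so on heating it would change length more than the aluminium if both were free. The rigid plates force a common final length, so the magnesium alloy is put into compression and the aluminium into tension, with equal and opposite forces P (no external load).
Compatibility of the two members (thermal + elastic change equal): (α₁ − α₂)ΔT = P·[1/(A₁E₁) + 1/(A₂E₂)].
|α₁ − α₂|·ΔT = 3.7×10⁻⁶ × 74 = 0.0002738.
1/(A₁E₁) + 1/(A₂E₂) = 1/(1025×45×10³) + 1/(2500×68×10³) = 2.756×10⁻⁸ N⁻¹.
So P = 0.0002738 / 2.756×10⁻⁸ = 9.934 kN.

P ≈ 9.93 kN (compressive in the magnesium alloy)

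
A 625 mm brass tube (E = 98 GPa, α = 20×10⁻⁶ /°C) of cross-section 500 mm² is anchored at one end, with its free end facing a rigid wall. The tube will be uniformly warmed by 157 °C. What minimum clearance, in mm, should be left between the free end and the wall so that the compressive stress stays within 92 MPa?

g ≈ 1.38 mm

With no wall the tube would lengthen by αΔT L = 20×10⁻⁶ × 157 × 625 = 1.962 mm.
A stress of 92 MPa corresponds to the wall pushing the tube back by σL/E = 92×625/(98×10³) = 0.5867 mm.
So the gap has to take up the difference, g_min = δ_free − σL/E = 1.962 − 0.5867 = 1.376 mm.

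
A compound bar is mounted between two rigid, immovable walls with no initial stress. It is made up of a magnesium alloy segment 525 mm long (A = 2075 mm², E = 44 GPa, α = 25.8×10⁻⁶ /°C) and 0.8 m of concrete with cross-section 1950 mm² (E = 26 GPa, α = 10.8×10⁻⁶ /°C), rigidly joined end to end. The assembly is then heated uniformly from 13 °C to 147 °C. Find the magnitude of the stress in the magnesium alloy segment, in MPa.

σ ≈ 66.5 MPa (compressive)

Free thermal expansion of the whole bar: Σ αᵢΔT Lᵢ = 25.8×10⁻⁶×134×525 + 10.8×10⁻⁶×134×800 = 2.973 mm.
The walls prevent any net length change, so an axial force P (same in every segment) develops. Compatibility: P · Σ Lᵢ/(AᵢEᵢ) = δ_free.
The series flexibility is Σ Lᵢ/(AᵢEᵢ) = 525/(2075×44×10³) + 800/(1950×26×10³) = 2.153×10⁻⁵ mm/N.
So P = 2.973 / 2.153×10⁻⁵ = 138.1 kN, compressive.
σ_{magnesium alloy} = P / A = 138100 / 2075 = 66.54 MPa.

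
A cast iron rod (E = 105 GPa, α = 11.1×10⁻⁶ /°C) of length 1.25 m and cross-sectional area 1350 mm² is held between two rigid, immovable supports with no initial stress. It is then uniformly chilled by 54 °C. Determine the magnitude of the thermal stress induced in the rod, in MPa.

σ ≈ 62.9 MPa (tensile)

The supports are rigid, so the total axial strain is zero. The restrained thermal strain is ε = αΔT = 11.1×10⁻⁶ × 54 = 599.4×10⁻⁶.
Hence σ = E·αΔT = 105×10³ × 599.4×10⁻⁶ = 62.94 MPa, tensile.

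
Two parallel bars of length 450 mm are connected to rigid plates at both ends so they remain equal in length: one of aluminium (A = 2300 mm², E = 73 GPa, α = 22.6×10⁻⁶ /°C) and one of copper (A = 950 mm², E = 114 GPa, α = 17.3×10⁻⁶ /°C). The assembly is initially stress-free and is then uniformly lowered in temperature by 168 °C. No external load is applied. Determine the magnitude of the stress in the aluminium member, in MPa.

Equilibrium of a rigid end plate with no external load gives equal and opposite internal forces ±P in the two members. Since α_{aluminium} > α_{copper}, cooling drives the aluminium into tension and the copper into compression.
Compatibility of the two members (thermal + elastic change equal): (α₁ − α₂)ΔT = P·[1/(A₁E₁) + 1/(A₂E₂)].
|α₁ − α₂|·ΔT = 5.3×10⁻⁶ × 168 = 0.0008904.
1/(A₁E₁) + 1/(A₂E₂) = 1/(2300×73×10³) + 1/(950×114×10³) = 1.519×10⁻⁸ N⁻¹.
So P = 0.0008904 / 1.519×10⁻⁸ = 58.62 kN.
σ_{aluminium} = P/A₁ = 58620/2300 = 25.49 MPa, tensile.

σ ≈ 25.5 MPa (tensile)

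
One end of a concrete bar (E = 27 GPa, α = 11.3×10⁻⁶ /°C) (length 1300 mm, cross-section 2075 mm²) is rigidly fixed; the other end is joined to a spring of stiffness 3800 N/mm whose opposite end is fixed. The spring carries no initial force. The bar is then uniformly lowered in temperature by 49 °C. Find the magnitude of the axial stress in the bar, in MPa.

σ ≈ 1.21 MPa (tensile)

If the spring were absent the bar would shorten by αΔT L = 11.3×10⁻⁶ × 49 × 1300 = 0.7198 mm.
With a force P in the spring, the elastic change of the bar is PL/(AE) and that of the spring is P/k; compatibility requires their sum to equal δ_free.
So P = δ_free / [L/(AE) + 1/k] = 0.7198 / [ 1300/(2075×27×10³) + 1/(3800) ].
P = 0.7198 / 0.0002864 = 2514 N.
σ = P/A = 2514/2075 = 1.211 MPa.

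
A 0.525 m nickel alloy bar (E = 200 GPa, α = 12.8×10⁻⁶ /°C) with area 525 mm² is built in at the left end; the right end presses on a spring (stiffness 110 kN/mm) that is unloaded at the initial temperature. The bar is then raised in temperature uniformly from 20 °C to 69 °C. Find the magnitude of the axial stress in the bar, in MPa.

σ ≈ 44.5 MPa (compressive)

The unrestrained thermal change is αΔT L = 12.8×10⁻⁶ × 49 × 525 = 0.3293 mm.
Let P be the compressive force at the spring. The bar shortens elastically by PL/(AE) and the spring compresses by P/k; together these equal δ_free.
So P = δ_free / [L/(AE) + 1/k] = 0.3293 / [ 525/(525×200×10³) + 1/(110×10³) ].
P = 0.3293 / 1.409×10⁻⁵ = 23370 N.
σ = P/A = 23370/525 = 44.51 MPa.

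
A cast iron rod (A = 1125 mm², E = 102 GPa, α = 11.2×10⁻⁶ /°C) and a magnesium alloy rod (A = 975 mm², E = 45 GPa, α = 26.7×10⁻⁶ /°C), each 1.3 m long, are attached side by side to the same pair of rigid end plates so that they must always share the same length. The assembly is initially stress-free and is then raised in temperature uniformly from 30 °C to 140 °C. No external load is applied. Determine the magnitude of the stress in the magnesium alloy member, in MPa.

σ ≈ 55.5 MPa (compressive)

Equilibrium of a rigid end plate with no external load gives equal and opposite internal forces ±P in the two members. Since α_{magnesium alloy} > α_{cast iron}, heating drives the magnesium alloy into compression and the cast iron into tension.
Setting the final lengths equal and cancelling L: (α₁ − α₂)ΔT = P/(A₁E₁) + P/(A₂E₂).
|α₁ − α₂|·ΔT = 15.5×10⁻⁶ × 110 = 0.001705.
1/(A₁E₁) + 1/(A₂E₂) = 1/(1125×102×10³) + 1/(975×45×10³) = 3.151×10⁻⁸ N⁻¹.
So P = 0.001705 / 3.151×10⁻⁸ = 54.12 kN.
σ_{magnesium alloy} = P/A₂ = 54120/975 = 55.5 MPa, compressive.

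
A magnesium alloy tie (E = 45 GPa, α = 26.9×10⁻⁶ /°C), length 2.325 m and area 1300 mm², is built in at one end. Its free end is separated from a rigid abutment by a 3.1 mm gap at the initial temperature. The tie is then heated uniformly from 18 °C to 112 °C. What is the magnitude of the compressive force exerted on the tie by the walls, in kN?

P ≈ 69.9 kN

Free thermal elongation = αΔT L = 26.9×10⁻⁶ × 94 × 2325 = 5.879 mm.
The gap closes (δ_free > 3.1 mm) and the wall then resists a further 5.879 − 3.1 = 2.779 mm of expansion.
That suppressed elongation corresponds to σ = E·Δ/L = 45×10³ × 2.779/2325 = 53.79 MPa.
P = σA = 53.79 × 1300 = 69.92 kN.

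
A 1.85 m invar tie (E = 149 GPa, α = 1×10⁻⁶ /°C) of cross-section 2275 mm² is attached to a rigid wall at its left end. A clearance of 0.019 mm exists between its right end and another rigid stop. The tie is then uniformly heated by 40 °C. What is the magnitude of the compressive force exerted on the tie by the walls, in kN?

P ≈ 10.1 kN

If the wall were absent the tie would grow by αΔT L = 1×10⁻⁶ × 40 × 1850 = 0.074 mm.
After closing the 0.019 mm clearance, 0.074 − 0.019 = 0.055 mm of expansion remains to be suppressed by the wall.
So σ = E(δ_free − g)/L = 149×10³ × 0.055/1850 = 4.43 MPa.
P = σA = 4.43 × 2275 = 10.08 kN.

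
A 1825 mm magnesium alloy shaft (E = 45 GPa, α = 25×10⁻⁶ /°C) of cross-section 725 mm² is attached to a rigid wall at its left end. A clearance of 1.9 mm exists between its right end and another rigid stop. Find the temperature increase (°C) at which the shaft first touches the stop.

ΔT ≈ 41.6 °C

Contact occurs when the free expansion equals the gap: αΔT L = 1.9 mm.
So ΔT = g/(αL) = 1.9/(25×10⁻⁶ × 1825) = 41.64 °C.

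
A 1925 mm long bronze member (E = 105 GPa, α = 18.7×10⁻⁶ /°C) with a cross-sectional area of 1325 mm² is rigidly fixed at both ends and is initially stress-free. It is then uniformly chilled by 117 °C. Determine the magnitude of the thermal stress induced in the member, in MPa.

σ ≈ 230 MPa (tensile)

With length fixed, the mechanical strain must cancel the thermal strain αΔT = 18.7×10⁻⁶ × 117 = 2187.9×10⁻⁶.
Hence σ = E·αΔT = 105×10³ × 2187.9×10⁻⁶ = 229.7 MPa, tensile.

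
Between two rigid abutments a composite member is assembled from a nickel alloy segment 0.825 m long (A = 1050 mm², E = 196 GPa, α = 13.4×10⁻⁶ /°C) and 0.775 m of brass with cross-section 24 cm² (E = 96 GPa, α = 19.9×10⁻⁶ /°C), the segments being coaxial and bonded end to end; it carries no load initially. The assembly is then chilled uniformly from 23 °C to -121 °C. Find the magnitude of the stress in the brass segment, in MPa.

Free thermal contraction of the whole bar: Σ αᵢΔT Lᵢ = 13.4×10⁻⁶×144×825 + 19.9×10⁻⁶×144×775 = 3.813 mm.
Since the ends are fixed, an axial force P builds up, equal in every segment, with P · Σ Lᵢ/(AᵢEᵢ) = δ_free.
Σ Lᵢ/(AᵢEᵢ) = 825/(1050×196×10³) + 775/(2400×96×10³) = 7.372×10⁻⁶ mm/N.
P = 3.813 / 7.372×10⁻⁶ = 517200 N = 517.2 kN, tensile.
σ_{brass} = P / A = 517200 / 2400 = 215.5 MPa.

σ ≈ 215 MPa (tensile)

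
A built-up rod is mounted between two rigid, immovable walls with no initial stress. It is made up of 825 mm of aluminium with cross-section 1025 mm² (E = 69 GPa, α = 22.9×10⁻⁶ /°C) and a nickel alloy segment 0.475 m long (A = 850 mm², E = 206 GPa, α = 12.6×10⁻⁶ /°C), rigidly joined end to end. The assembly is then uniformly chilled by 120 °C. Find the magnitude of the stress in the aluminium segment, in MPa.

σ ≈ 203 MPa (tensile)

Free thermal contraction of the whole bar: Σ αᵢΔT Lᵢ = 22.9×10⁻⁶×120×825 + 12.6×10⁻⁶×120×475 = 2.985 mm.
The walls prevent any net length change, so an axial force P (same in every segment) develops. Compatibility: P · Σ Lᵢ/(AᵢEᵢ) = δ_free.
The series flexibility is Σ Lᵢ/(AᵢEᵢ) = 825/(1025×69×10³) + 475/(850×206×10³) = 1.438×10⁻⁵ mm/N.
Hence P = δ_free / Σ(L/AE) = 2.985/1.438×10⁻⁵ = 207.6 kN (tensile).
σ_{aluminium} = P / A = 207600 / 1025 = 202.6 MPa.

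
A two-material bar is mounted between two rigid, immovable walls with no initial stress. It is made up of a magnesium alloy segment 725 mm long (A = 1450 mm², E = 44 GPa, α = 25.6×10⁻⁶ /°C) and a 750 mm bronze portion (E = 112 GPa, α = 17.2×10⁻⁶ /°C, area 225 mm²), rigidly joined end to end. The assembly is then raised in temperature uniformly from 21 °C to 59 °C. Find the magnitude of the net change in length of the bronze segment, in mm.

|ΔL| ≈ 0.375 mm

With the walls removed the bar would change length by δ_free = Σ αᵢΔT Lᵢ = 25.6×10⁻⁶×38×725 + 17.2×10⁻⁶×38×750 = 1.195 mm.
Since the ends are fixed, an axial force P builds up, equal in every segment, with P · Σ Lᵢ/(AᵢEᵢ) = δ_free.
Σ Lᵢ/(AᵢEᵢ) = 725/(1450×44×10³) + 750/(225×112×10³) = 4.113×10⁻⁵ mm/N.
P = 1.195 / 4.113×10⁻⁵ = 29070 N = 29.07 kN, compressive.
For the bronze segment, free thermal change = 17.2×10⁻⁶×38×750 = 0.4902 mm and elastic change from P = 29070×750/(225×112×10³) = 0.8651 mm; these oppose, so the net change is 0.375 mm (segment shortens).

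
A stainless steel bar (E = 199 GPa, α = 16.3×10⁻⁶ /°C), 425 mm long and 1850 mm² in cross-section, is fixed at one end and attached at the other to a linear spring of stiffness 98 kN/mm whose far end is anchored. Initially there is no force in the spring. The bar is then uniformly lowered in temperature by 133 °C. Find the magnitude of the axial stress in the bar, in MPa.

The unrestrained thermal change is αΔT L = 16.3×10⁻⁶ × 133 × 425 = 0.9214 mm.
Let P be the tensile force in the spring. The bar extends elastically by PL/(AE) and the spring stretches by P/k; together these equal δ_free.
P [ L/(AE) + 1/k ] = δ_free → P [ 425/(1850×199×10³) + 1/(98×10³) ] = 0.9214.
P = 0.9214 / 1.136×10⁻⁵ = 81120 N.
σ = P/A = 81120/1850 = 43.85 MPa.

σ ≈ 43.8 MPa (tensile)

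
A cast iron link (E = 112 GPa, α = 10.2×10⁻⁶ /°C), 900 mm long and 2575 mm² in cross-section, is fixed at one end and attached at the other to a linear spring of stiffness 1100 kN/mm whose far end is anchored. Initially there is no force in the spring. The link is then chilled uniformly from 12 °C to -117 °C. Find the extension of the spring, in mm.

δ ≈ 0.267 mm

If the spring were absent the link would shorten by αΔT L = 10.2×10⁻⁶ × 129 × 900 = 1.184 mm.
Let P be the tensile force in the spring. The link extends elastically by PL/(AE) and the spring stretches by P/k; together these equal δ_free.
P [ L/(AE) + 1/k ] = δ_free → P [ 900/(2575×112×10³) + 1/(1100×10³) ] = 1.184.
P = 1.184 / 4.03×10⁻⁶ = 293900 N.
Spring extension = P/k = 293900/(1100×10³) = 0.2672 mm.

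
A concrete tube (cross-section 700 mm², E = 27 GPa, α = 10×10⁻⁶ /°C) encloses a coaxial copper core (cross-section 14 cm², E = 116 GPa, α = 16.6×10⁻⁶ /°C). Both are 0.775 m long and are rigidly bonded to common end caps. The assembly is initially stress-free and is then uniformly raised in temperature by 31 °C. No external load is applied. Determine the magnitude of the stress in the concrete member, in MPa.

σ ≈ 4.95 MPa (tensile)

Both members must finish at the same length. With the larger α, the copper tends to over-expand; the plates restrain it, putting the copper in compression and the concrete in tension. With no external load the two internal forces are equal and opposite, magnitude P.
Equating the net (thermal + elastic) strains gives |α₁ − α₂|·ΔT = P·[1/(A₁E₁) + 1/(A₂E₂)].
|α₁ − α₂|·ΔT = 6.6×10⁻⁶ × 31 = 0.0002046.
1/(A₁E₁) + 1/(A₂E₂) = 1/(700×27×10³) + 1/(1400×116×10³) = 5.907×10⁻⁸ N⁻¹.
P = 0.0002046 / 5.907×10⁻⁸ = 3464 N = 3.464 kN.
σ_{concrete} = P/A₁ = 3464/700 = 4.948 MPa, tensile.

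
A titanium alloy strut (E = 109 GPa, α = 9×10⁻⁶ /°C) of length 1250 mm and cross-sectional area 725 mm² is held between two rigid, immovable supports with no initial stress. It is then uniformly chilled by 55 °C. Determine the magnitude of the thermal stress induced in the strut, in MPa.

Because both ends are immovable the net strain is zero, and the suppressed thermal strain is αΔT = 9×10⁻⁶ × 55 = 495×10⁻⁶.
The stress required to suppress this strain is σ = Eε = 109×10³ × 495×10⁻⁶ = 53.95 MPa, tensile since the strut is trying to contract.

σ ≈ 54 MPa (tensile)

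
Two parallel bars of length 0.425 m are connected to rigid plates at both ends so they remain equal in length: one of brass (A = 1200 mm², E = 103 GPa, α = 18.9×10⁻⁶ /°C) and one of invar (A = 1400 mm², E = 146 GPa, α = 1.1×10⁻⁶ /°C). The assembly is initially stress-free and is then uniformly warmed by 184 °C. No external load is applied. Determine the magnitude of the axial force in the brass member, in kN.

P ≈ 252 kN (compressive in the brass)

Equilibrium of a rigid end plate with no external load gives equal and opposite internal forces ±P in the two members. Since α_{brass} > α_{invar}, heating drives the brass into compression and the invar into tension.
Setting the final lengths equal and cancelling L: (α₁ − α₂)ΔT = P/(A₁E₁) + P/(A₂E₂).
|α₁ − α₂|·ΔT = 17.8×10⁻⁶ × 184 = 0.003275.
1/(A₁E₁) + 1/(A₂E₂) = 1/(1200×103×10³) + 1/(1400×146×10³) = 1.298×10⁻⁸ N⁻¹.
So P = 0.003275 / 1.298×10⁻⁸ = 252.3 kN.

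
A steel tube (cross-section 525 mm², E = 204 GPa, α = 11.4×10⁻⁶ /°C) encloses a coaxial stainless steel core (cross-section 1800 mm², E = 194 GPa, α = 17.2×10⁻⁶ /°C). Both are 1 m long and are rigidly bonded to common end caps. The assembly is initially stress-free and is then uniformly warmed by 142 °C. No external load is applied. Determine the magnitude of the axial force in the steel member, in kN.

The stainless steel has the larger α, so on heating it would change length more than the steel if both were free. The rigid plates force a common final length, so the stainless steel is put into compression and the steel into tension, with equal and opposite forces P (no external load).
Setting the final lengths equal and cancelling L: (α₁ − α₂)ΔT = P/(A₁E₁) + P/(A₂E₂).
|α₁ − α₂|·ΔT = 5.8×10⁻⁶ × 142 = 0.0008236.
1/(A₁E₁) + 1/(A₂E₂) = 1/(525×204×10³) + 1/(1800×194×10³) = 1.22×10⁻⁸ N⁻¹.
So P = 0.0008236 / 1.22×10⁻⁸ = 67.5 kN.

P ≈ 67.5 kN (tensile in the steel)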